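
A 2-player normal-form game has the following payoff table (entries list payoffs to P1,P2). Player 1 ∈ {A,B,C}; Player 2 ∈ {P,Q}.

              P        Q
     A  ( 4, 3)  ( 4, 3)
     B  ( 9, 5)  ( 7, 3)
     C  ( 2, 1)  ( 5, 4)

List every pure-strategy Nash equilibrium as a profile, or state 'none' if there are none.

(A,P): not NE [P1→B gives 9>4]
(A,Q): not NE [P1→B gives 7>4]
(B,P): NE
(B,Q): not NE [P2→P gives 5>3]
(C,P): not NE [P1→B gives 9>2; P2→Q gives 4>1]
(C,Q): not NE [P1→B gives 7>5]

NE set: (B,P)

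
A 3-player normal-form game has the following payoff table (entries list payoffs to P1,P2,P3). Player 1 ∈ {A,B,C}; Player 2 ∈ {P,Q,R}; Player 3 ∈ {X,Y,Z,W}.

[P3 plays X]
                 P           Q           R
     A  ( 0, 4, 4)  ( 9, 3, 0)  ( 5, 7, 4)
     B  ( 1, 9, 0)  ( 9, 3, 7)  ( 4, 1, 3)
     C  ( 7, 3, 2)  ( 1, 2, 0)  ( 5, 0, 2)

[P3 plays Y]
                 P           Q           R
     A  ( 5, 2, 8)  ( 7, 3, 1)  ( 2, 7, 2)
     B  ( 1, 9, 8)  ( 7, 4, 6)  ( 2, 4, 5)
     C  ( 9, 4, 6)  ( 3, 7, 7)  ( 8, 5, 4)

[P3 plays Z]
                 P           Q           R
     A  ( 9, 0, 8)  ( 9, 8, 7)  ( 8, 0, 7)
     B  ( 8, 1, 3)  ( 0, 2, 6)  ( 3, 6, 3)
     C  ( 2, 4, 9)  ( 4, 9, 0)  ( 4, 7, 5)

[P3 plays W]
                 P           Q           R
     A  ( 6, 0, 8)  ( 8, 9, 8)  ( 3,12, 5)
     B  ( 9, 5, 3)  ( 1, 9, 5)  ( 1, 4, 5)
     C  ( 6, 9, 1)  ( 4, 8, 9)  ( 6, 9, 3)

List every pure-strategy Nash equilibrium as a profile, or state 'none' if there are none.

(A,P,X): not NE [P1→C gives 7>0; P2→R gives 7>4; P3→W gives 8>4]
(A,P,Y): not NE [P1→C gives 9>5; P2→R gives 7>2]
(A,P,Z): not NE [P2→Q gives 8>0]
(A,P,W): not NE [P1→B gives 9>6; P2→R gives 12>0]
(A,Q,X): not NE [P2→R gives 7>3; P3→W gives 8>0]
(A,Q,Y): not NE [P2→R gives 7>3; P3→W gives 8>1]
(A,Q,Z): not NE [P3→W gives 8>7]
(A,Q,W): not NE [P2→R gives 12>9]
(A,R,X): not NE [P3→Z gives 7>4]
(A,R,Y): not NE [P1→C gives 8>2; P3→Z gives 7>2]
(A,R,Z): not NE [P2→Q gives 8>0]
(A,R,W): not NE [P1→C gives 6>3; P3→Z gives 7>5]
(B,P,X): not NE [P1→C gives 7>1; P3→Y gives 8>0]
(B,P,Y): not NE [P1→C gives 9>1]
(B,P,Z): not NE [P1→A gives 9>8; P2→R gives 6>1; P3→Y gives 8>3]
(B,P,W): not NE [P2→Q gives 9>5; P3→Y gives 8>3]
(B,Q,X): not NE [P2→P gives 9>3]
(B,Q,Y): not NE [P2→P gives 9>4; P3→X gives 7>6]
(B,Q,Z): not NE [P1→A gives 9>0; P2→R gives 6>2; P3→X gives 7>6]
(B,Q,W): not NE [P1→A gives 8>1; P3→X gives 7>5]
(B,R,X): not NE [P1→C gives 5>4; P2→P gives 9>1; P3→W gives 5>3]
(B,R,Y): not NE [P1→C gives 8>2; P2→P gives 9>4]
(B,R,Z): not NE [P1→A gives 8>3; P3→W gives 5>3]
(B,R,W): not NE [P1→C gives 6>1; P2→Q gives 9>4]
(C,P,X): not NE [P3→Z gives 9>2]
(C,P,Y): not NE [P2→Q gives 7>4; P3→Z gives 9>6]
(C,P,Z): not NE [P1→A gives 9>2; P2→Q gives 9>4]
(C,P,W): not NE [P1→B gives 9>6; P3→Z gives 9>1]
(C,Q,X): not NE [P1→B gives 9>1; P2→P gives 3>2; P3→W gives 9>0]
(C,Q,Y): not NE [P1→B gives 7>3; P3→W gives 9>7]
(C,Q,Z): not NE [P1→A gives 9>4; P3→W gives 9>0]
(C,Q,W): not NE [P1→A gives 8>4; P2→R gives 9>8]
(C,R,X): not NE [P2→P gives 3>0; P3→Z gives 5>2]
(C,R,Y): not NE [P2→Q gives 7>5; P3→Z gives 5>4]
(C,R,Z): not NE [P1→A gives 8>4; P2→Q gives 9>7]
(C,R,W): not NE [P3→Z gives 5>3]

No pure NE.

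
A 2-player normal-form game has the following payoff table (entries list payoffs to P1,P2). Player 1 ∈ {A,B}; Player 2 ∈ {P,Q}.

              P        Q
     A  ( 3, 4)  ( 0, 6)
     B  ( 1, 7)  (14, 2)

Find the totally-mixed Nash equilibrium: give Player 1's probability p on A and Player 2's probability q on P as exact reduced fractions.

P1 indiff ⇒ q·3+(1-q)·0 = q·1+(1-q)·14 ⇒ q(2) = (1-q)(14) ⇒ q = 7/8
P2 indiff ⇒ p·4+(1-p)·7 = p·6+(1-p)·2 ⇒ p(-2) = (1-p)(-5) ⇒ p = 5/7

(p,q) = (5/7, 7/8)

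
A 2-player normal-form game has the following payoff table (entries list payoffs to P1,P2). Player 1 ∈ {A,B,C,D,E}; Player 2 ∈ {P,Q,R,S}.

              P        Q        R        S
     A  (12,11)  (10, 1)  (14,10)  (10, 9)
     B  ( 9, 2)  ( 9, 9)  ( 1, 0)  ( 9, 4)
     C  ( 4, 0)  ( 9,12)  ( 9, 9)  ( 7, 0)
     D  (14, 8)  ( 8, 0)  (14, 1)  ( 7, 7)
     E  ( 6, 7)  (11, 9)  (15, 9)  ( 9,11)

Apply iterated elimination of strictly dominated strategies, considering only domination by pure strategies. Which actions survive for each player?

IESDS → P1:{A,D,E} P2:{P,R,S}

P1 drop B (A beats it: P:12>9 Q:10>9 R:14>1 S:10>9)
P1 drop C (A beats it: P:12>4 Q:10>9 R:14>9 S:10>7)
P2 drop Q (S beats it: A:9>1 D:7>0 E:11>9)
P1→{A,D,E} P2→{P,R,S}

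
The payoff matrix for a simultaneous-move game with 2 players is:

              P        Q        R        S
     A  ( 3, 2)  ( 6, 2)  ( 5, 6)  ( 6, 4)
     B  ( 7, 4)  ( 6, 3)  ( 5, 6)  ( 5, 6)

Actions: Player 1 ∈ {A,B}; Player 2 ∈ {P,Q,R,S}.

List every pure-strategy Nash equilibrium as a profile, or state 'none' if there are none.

PSNE = {(A,R), (B,R)}

(A,P): not NE [P1→B gives 7>3; P2→R gives 6>2]
(A,Q): not NE [P2→R gives 6>2]
(A,R): NE
(A,S): not NE [P2→R gives 6>4]
(B,P): not NE [P2→S gives 6>4]
(B,Q): not NE [P2→S gives 6>3]
(B,R): NE
(B,S): not NE [P1→A gives 6>5]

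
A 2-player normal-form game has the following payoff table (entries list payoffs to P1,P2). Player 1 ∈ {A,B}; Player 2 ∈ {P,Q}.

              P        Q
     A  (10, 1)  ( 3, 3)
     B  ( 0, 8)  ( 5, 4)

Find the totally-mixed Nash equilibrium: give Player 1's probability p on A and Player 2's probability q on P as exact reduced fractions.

P1 mixes 2/3 on A; P2 mixes 1/6 on P

P1 indiff ⇒ q·10+(1-q)·3 = q·0+(1-q)·5 ⇒ q(10) = (1-q)(2) ⇒ q = 1/6
P2 indiff ⇒ p·1+(1-p)·8 = p·3+(1-p)·4 ⇒ p(-2) = (1-p)(-4) ⇒ p = 2/3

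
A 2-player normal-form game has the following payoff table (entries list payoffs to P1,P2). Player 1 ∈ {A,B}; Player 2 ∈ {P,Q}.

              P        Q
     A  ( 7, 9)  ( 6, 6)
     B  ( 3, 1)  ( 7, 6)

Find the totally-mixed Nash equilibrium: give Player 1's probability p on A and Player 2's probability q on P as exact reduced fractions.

P1 mixes 5/8 on A; P2 mixes 1/5 on P

P1 indiff ⇒ q·7+(1-q)·6 = q·3+(1-q)·7 ⇒ q(4) = (1-q)(1) ⇒ q = 1/5
P2 indiff ⇒ p·9+(1-p)·1 = p·6+(1-p)·6 ⇒ p(3) = (1-p)(5) ⇒ p = 5/8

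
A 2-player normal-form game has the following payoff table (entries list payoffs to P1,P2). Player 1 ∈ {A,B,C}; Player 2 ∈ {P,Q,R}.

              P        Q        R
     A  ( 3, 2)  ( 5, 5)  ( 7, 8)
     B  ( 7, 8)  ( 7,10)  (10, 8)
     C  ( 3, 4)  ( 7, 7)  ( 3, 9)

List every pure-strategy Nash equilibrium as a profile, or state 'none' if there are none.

(A,P): not NE [P1→B gives 7>3; P2→R gives 8>2]
(A,Q): not NE [P1→C gives 7>5; P2→R gives 8>5]
(A,R): not NE [P1→B gives 10>7]
(B,P): not NE [P2→Q gives 10>8]
(B,Q): NE
(B,R): not NE [P2→Q gives 10>8]
(C,P): not NE [P1→B gives 7>3; P2→R gives 9>4]
(C,Q): not NE [P2→R gives 9>7]
(C,R): not NE [P1→B gives 10>3]

NE set: (B,Q)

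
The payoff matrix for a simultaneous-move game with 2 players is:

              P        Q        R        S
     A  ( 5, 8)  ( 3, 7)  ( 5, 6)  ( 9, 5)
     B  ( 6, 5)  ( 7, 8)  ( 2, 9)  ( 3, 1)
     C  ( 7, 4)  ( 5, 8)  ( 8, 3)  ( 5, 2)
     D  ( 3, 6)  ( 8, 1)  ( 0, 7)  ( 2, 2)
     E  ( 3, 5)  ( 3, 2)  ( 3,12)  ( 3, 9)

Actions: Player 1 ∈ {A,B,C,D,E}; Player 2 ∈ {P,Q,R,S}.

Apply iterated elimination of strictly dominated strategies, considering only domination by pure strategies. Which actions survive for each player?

P1 drop E (C beats it: P:7>3 Q:5>3 R:8>3 S:5>3)
P2 drop S (P beats it: A:8>5 B:5>1 C:4>2 D:6>2)
P1 drop A (C beats it: P:7>5 Q:5>3 R:8>5)
P1→{B,C,D} P2→{P,Q,R}

IESDS → P1:{B,C,D} P2:{P,Q,R}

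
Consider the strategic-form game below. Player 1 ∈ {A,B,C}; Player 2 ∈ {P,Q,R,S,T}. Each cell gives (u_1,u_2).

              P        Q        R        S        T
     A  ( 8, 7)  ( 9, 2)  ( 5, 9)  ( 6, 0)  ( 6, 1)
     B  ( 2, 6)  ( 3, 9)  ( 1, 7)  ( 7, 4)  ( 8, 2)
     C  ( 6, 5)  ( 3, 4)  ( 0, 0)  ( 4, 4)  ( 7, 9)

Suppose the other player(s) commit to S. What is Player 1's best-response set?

u_1(A vs S) = 6
u_1(B vs S) = 7
u_1(C vs S) = 4
max payoff 7 at {B}

P1 best: {B}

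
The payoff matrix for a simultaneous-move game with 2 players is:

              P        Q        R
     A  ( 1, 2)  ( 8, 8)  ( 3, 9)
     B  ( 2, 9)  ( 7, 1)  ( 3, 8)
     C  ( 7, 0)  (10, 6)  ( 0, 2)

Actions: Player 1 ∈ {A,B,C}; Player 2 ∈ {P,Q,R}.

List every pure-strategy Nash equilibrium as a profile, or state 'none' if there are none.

PSNE = {(A,R), (C,Q)}

(A,P): not NE [P1→C gives 7>1; P2→R gives 9>2]
(A,Q): not NE [P1→C gives 10>8; P2→R gives 9>8]
(A,R): NE
(B,P): not NE [P1→C gives 7>2]
(B,Q): not NE [P1→C gives 10>7; P2→P gives 9>1]
(B,R): not NE [P2→P gives 9>8]
(C,P): not NE [P2→Q gives 6>0]
(C,Q): NE
(C,R): not NE [P1→B gives 3>0; P2→Q gives 6>2]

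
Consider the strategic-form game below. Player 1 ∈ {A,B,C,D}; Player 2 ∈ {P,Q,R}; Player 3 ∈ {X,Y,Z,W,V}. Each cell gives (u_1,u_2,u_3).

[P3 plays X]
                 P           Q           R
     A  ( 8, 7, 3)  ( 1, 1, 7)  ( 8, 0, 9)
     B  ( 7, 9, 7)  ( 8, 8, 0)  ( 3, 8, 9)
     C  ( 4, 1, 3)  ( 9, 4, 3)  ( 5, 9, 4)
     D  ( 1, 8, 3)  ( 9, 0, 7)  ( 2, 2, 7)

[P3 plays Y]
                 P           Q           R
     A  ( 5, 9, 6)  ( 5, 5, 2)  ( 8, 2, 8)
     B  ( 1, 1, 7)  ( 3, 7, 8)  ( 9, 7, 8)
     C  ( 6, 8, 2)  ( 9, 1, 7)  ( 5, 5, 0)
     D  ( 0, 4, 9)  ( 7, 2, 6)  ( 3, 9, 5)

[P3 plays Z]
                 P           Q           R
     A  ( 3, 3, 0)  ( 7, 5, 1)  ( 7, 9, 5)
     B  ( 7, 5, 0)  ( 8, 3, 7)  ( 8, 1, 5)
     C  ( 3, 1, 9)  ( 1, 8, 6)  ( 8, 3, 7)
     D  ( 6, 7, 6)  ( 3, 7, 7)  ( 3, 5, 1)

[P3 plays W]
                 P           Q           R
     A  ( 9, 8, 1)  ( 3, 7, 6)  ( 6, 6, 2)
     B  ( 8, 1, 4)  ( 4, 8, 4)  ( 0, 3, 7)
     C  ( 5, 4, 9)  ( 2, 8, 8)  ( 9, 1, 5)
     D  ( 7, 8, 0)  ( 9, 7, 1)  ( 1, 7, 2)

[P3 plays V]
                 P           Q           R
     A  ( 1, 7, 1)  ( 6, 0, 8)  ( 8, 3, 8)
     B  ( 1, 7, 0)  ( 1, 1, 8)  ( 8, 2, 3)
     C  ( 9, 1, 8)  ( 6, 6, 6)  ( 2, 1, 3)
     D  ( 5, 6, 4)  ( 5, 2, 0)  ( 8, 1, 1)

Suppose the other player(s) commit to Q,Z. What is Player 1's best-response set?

u_1(A vs Q,Z) = 7
u_1(B vs Q,Z) = 8
u_1(C vs Q,Z) = 1
u_1(D vs Q,Z) = 3
max payoff 8 at {B}

P1 best: {B}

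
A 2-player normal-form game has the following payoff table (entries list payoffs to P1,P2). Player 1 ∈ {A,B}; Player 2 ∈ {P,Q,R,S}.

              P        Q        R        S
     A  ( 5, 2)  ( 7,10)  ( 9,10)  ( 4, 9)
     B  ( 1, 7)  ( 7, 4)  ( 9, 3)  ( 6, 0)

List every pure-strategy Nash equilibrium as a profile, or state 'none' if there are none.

PSNE = {(A,Q), (A,R)}

(A,P): not NE [P2→R gives 10>2]
(A,Q): NE
(A,R): NE
(A,S): not NE [P1→B gives 6>4; P2→R gives 10>9]
(B,P): not NE [P1→A gives 5>1]
(B,Q): not NE [P2→P gives 7>4]
(B,R): not NE [P2→P gives 7>3]
(B,S): not NE [P2→P gives 7>0]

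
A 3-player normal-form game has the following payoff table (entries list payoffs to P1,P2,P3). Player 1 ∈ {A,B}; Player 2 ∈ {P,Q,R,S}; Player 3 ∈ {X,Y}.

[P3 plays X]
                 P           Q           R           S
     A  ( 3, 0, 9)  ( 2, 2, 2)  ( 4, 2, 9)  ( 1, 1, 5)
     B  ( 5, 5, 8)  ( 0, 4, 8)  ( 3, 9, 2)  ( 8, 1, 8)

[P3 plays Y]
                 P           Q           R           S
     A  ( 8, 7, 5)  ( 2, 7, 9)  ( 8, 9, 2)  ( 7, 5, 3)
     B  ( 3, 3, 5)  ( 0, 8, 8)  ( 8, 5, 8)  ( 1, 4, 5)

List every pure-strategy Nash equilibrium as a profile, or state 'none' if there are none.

Nash profiles: (A,R,X)

(A,P,X): not NE [P1→B gives 5>3; P2→R gives 2>0]
(A,P,Y): not NE [P2→R gives 9>7; P3→X gives 9>5]
(A,Q,X): not NE [P3→Y gives 9>2]
(A,Q,Y): not NE [P2→R gives 9>7]
(A,R,X): NE
(A,R,Y): not NE [P3→X gives 9>2]
(A,S,X): not NE [P1→B gives 8>1; P2→R gives 2>1]
(A,S,Y): not NE [P2→R gives 9>5; P3→X gives 5>3]
(B,P,X): not NE [P2→R gives 9>5]
(B,P,Y): not NE [P1→A gives 8>3; P2→Q gives 8>3; P3→X gives 8>5]
(B,Q,X): not NE [P1→A gives 2>0; P2→R gives 9>4]
(B,Q,Y): not NE [P1→A gives 2>0]
(B,R,X): not NE [P1→A gives 4>3; P3→Y gives 8>2]
(B,R,Y): not NE [P2→Q gives 8>5]
(B,S,X): not NE [P2→R gives 9>1]
(B,S,Y): not NE [P1→A gives 7>1; P2→Q gives 8>4; P3→X gives 8>5]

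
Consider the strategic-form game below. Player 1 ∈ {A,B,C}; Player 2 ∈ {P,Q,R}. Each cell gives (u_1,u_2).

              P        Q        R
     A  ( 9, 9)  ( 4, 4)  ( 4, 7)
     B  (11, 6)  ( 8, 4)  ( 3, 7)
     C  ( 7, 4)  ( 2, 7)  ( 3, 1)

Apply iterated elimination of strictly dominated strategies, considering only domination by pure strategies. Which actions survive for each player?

P1 drop C (A beats it: P:9>7 Q:4>2 R:4>3)
P2 drop Q (P beats it: A:9>4 B:6>4)
P1→{A,B} P2→{P,R}

Survivors P1:{A,B} P2:{P,R}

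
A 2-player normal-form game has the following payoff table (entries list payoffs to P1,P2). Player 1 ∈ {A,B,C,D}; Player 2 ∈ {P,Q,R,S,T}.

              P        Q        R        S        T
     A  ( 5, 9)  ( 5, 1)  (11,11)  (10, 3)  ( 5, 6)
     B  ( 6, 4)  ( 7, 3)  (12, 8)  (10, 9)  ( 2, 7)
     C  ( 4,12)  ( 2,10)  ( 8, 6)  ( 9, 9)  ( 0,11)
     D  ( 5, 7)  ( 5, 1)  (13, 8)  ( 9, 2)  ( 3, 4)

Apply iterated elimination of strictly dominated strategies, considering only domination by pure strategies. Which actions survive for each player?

P1 drop C (A beats it: P:5>4 Q:5>2 R:11>8 S:10>9 T:5>0)
P2 drop P (R beats it: A:11>9 B:8>4 D:8>7)
P2 drop Q (R beats it: A:11>1 B:8>3 D:8>1)
P2 drop T (R beats it: A:11>6 B:8>7 D:8>4)
P1→{A,B,D} P2→{R,S}

IESDS → P1:{A,B,D} P2:{R,S}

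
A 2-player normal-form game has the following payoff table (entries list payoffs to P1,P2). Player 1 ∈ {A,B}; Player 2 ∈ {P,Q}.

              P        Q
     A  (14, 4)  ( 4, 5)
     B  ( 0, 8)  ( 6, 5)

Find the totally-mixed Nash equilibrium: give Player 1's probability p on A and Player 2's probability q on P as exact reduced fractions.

P1 indiff ⇒ q·14+(1-q)·4 = q·0+(1-q)·6 ⇒ q(14) = (1-q)(2) ⇒ q = 1/8
P2 indiff ⇒ p·4+(1-p)·8 = p·5+(1-p)·5 ⇒ p(-1) = (1-p)(-3) ⇒ p = 3/4

(p,q) = (3/4, 1/8)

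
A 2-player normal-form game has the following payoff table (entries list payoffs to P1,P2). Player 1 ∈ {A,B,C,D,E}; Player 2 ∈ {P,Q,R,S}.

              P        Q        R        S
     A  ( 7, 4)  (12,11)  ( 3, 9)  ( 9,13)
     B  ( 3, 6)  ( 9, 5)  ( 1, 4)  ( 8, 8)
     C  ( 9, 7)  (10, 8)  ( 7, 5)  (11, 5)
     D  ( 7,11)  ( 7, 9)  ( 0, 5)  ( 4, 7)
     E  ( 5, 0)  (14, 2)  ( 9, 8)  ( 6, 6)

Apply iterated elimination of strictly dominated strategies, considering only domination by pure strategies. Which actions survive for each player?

IESDS → P1:{A,C,E} P2:{Q,R,S}

P1 drop B (A beats it: P:7>3 Q:12>9 R:3>1 S:9>8)
P1 drop D (C beats it: P:9>7 Q:10>7 R:7>0 S:11>4)
P2 drop P (Q beats it: A:11>4 C:8>7 E:2>0)
P1→{A,C,E} P2→{Q,R,S}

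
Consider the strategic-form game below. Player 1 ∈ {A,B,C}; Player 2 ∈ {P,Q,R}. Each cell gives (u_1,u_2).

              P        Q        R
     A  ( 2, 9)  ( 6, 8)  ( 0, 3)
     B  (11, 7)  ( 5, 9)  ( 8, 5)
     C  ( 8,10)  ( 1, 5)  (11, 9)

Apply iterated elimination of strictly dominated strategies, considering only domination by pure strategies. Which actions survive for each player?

Survivors P1:{A,B} P2:{P,Q}

P2 drop R (P beats it: A:9>3 B:7>5 C:10>9)
P1 drop C (B beats it: P:11>8 Q:5>1)
P1→{A,B} P2→{P,Q}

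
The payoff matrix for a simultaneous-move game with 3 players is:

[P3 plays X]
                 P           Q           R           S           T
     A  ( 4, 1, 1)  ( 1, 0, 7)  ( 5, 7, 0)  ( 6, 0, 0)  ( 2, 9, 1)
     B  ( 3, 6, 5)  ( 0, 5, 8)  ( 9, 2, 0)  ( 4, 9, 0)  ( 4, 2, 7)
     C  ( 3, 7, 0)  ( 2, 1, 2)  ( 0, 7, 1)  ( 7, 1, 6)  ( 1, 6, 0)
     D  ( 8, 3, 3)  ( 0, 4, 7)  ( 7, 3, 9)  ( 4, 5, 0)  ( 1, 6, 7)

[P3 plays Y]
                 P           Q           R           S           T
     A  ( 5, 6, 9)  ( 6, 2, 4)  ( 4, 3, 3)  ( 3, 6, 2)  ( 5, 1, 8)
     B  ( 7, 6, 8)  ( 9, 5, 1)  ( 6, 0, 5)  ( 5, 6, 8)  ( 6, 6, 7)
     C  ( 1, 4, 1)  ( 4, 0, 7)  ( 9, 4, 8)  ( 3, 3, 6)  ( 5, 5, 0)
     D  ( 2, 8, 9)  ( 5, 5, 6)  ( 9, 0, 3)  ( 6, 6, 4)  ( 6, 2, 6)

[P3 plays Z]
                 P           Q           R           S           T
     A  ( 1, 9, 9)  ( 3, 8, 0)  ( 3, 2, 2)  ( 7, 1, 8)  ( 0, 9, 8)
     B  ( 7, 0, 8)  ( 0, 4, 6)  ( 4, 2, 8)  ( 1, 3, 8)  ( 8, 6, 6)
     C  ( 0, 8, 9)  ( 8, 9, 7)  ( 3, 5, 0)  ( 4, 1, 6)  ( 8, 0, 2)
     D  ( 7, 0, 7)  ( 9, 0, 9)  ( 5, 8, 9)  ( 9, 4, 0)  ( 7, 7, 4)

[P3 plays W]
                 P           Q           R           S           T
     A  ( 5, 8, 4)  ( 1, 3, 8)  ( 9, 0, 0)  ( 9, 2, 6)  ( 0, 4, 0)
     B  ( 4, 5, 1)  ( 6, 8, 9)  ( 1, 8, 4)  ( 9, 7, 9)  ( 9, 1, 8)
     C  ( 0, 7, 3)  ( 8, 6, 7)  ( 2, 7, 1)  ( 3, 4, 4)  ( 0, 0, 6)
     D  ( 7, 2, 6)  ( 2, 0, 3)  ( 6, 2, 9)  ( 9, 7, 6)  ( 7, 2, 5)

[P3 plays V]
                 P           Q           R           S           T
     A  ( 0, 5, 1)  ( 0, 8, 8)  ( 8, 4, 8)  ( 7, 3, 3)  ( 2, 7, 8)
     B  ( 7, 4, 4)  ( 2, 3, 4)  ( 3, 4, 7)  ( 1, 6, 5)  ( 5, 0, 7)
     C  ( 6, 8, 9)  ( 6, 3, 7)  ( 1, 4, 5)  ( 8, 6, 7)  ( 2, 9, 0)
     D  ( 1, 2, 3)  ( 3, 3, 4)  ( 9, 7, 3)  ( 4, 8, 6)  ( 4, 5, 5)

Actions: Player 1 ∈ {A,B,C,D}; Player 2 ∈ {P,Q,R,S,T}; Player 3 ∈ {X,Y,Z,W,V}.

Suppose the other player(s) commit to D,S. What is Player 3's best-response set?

u_3(X vs D,S) = 0
u_3(Y vs D,S) = 4
u_3(Z vs D,S) = 0
u_3(W vs D,S) = 6
u_3(V vs D,S) = 6
max payoff 6 at {W,V}

BR_3 = {W,V}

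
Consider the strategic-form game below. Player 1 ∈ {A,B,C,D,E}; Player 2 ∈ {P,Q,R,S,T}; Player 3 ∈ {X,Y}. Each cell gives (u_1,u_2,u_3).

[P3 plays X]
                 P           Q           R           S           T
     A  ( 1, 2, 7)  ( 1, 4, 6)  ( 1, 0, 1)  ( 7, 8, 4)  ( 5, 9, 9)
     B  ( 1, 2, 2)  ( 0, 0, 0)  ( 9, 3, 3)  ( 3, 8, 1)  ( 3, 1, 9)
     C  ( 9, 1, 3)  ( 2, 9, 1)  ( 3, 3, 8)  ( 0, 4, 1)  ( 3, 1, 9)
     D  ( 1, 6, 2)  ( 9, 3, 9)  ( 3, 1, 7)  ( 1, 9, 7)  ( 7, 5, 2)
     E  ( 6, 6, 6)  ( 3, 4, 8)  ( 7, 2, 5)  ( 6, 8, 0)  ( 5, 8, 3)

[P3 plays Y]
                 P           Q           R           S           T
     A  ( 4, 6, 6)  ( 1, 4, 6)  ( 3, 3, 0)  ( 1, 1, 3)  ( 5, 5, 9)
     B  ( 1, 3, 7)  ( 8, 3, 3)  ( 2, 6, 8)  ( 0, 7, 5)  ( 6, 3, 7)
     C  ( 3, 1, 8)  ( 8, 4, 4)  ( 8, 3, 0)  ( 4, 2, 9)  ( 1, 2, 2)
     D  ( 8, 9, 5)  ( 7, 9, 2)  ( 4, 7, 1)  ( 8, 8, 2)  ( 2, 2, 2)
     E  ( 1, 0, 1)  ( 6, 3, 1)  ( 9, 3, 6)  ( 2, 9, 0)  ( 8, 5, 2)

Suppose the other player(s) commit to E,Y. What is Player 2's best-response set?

P2 best: {S}

u_2(P vs E,Y) = 0
u_2(Q vs E,Y) = 3
u_2(R vs E,Y) = 3
u_2(S vs E,Y) = 9
u_2(T vs E,Y) = 5
max payoff 9 at {S}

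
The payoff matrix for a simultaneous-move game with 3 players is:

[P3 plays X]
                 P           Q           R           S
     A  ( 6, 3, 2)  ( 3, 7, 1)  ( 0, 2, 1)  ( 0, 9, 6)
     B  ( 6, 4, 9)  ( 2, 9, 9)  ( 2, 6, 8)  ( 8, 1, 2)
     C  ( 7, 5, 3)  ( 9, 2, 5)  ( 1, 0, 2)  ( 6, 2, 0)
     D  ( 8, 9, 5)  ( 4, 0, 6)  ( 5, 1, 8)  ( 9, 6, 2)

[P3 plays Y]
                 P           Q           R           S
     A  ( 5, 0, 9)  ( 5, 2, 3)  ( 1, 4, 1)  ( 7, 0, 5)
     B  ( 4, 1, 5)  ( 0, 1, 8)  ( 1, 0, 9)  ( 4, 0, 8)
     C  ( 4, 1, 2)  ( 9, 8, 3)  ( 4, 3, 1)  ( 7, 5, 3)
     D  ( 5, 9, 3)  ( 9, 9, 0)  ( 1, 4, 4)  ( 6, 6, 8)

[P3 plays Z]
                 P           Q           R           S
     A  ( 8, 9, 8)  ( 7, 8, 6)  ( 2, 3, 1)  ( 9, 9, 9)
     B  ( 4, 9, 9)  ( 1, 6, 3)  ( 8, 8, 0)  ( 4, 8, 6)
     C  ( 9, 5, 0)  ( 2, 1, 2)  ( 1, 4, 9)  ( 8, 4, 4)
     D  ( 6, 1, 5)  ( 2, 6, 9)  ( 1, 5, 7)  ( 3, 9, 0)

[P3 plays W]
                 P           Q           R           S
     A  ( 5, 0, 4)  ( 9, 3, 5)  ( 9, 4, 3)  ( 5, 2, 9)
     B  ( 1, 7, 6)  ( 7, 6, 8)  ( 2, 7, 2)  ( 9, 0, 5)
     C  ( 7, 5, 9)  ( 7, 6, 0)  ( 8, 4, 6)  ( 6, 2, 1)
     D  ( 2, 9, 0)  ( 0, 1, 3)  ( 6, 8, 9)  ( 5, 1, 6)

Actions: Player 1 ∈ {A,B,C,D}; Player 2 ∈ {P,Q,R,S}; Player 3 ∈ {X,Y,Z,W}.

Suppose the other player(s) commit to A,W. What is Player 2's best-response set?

BR_2 = {R}

u_2(P vs A,W) = 0
u_2(Q vs A,W) = 3
u_2(R vs A,W) = 4
u_2(S vs A,W) = 2
max payoff 4 at {R}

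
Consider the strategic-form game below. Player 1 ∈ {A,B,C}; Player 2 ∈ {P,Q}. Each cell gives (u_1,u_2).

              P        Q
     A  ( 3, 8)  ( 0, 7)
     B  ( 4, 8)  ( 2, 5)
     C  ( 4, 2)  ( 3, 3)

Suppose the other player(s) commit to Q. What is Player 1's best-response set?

argmax u_1 = {C}

u_1(A vs Q) = 0
u_1(B vs Q) = 2
u_1(C vs Q) = 3
max payoff 3 at {C}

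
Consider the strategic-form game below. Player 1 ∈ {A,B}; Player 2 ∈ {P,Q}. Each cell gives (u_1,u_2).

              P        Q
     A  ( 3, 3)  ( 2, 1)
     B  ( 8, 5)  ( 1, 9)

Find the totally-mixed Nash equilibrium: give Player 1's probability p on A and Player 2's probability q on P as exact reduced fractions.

P1 indiff ⇒ q·3+(1-q)·2 = q·8+(1-q)·1 ⇒ q(-5) = (1-q)(-1) ⇒ q = 1/6
P2 indiff ⇒ p·3+(1-p)·5 = p·1+(1-p)·9 ⇒ p(2) = (1-p)(4) ⇒ p = 2/3

(p,q) = (2/3, 1/6)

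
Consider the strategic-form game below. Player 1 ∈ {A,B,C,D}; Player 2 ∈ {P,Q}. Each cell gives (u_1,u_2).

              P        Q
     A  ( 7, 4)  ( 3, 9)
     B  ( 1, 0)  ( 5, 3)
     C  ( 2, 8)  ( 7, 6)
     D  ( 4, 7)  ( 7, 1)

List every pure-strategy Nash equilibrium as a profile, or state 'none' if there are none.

Equilibria: none

(A,P): not NE [P2→Q gives 9>4]
(A,Q): not NE [P1→D gives 7>3]
(B,P): not NE [P1→A gives 7>1; P2→Q gives 3>0]
(B,Q): not NE [P1→D gives 7>5]
(C,P): not NE [P1→A gives 7>2]
(C,Q): not NE [P2→P gives 8>6]
(D,P): not NE [P1→A gives 7>4]
(D,Q): not NE [P2→P gives 7>1]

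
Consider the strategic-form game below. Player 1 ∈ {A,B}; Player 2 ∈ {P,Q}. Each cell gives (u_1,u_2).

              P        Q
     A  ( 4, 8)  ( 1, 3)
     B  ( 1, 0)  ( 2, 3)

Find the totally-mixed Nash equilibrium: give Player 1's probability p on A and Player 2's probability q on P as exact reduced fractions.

P1 indiff ⇒ q·4+(1-q)·1 = q·1+(1-q)·2 ⇒ q(3) = (1-q)(1) ⇒ q = 1/4
P2 indiff ⇒ p·8+(1-p)·0 = p·3+(1-p)·3 ⇒ p(5) = (1-p)(3) ⇒ p = 3/8

(p,q) = (3/8, 1/4)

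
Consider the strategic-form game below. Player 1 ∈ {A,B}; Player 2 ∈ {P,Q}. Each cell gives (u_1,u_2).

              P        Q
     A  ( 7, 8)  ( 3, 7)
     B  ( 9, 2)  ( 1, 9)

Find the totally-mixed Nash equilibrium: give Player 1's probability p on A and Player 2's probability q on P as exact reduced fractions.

P1 indiff ⇒ q·7+(1-q)·3 = q·9+(1-q)·1 ⇒ q(-2) = (1-q)(-2) ⇒ q = 1/2
P2 indiff ⇒ p·8+(1-p)·2 = p·7+(1-p)·9 ⇒ p(1) = (1-p)(7) ⇒ p = 7/8

p=7/8, q=1/2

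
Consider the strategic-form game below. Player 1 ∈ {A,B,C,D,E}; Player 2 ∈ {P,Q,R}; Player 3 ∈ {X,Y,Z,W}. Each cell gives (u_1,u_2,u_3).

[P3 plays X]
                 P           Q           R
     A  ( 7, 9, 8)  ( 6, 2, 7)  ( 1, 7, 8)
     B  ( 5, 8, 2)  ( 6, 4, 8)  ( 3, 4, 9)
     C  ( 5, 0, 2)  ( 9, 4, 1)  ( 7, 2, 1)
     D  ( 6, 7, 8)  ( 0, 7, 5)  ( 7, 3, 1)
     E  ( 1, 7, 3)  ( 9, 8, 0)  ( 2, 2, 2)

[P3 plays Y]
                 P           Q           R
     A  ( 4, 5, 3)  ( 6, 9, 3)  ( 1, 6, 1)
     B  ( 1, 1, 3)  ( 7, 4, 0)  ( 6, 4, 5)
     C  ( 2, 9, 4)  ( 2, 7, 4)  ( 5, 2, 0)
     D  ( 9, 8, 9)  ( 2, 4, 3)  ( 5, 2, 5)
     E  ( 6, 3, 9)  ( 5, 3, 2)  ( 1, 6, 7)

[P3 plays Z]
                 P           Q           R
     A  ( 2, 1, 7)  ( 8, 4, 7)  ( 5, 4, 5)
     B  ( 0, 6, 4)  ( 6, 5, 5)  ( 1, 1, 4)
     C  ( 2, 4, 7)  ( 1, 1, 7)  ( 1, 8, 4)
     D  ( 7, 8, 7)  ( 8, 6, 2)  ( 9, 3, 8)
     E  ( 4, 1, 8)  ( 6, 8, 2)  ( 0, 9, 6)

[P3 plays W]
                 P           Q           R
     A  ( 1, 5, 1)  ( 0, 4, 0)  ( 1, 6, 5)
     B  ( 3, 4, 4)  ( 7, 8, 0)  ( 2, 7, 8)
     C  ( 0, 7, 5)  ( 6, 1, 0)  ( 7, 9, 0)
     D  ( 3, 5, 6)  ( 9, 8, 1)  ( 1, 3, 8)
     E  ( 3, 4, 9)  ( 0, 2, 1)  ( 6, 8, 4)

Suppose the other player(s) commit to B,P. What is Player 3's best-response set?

argmax u_3 = {Z,W}

u_3(X vs B,P) = 2
u_3(Y vs B,P) = 3
u_3(Z vs B,P) = 4
u_3(W vs B,P) = 4
max payoff 4 at {Z,W}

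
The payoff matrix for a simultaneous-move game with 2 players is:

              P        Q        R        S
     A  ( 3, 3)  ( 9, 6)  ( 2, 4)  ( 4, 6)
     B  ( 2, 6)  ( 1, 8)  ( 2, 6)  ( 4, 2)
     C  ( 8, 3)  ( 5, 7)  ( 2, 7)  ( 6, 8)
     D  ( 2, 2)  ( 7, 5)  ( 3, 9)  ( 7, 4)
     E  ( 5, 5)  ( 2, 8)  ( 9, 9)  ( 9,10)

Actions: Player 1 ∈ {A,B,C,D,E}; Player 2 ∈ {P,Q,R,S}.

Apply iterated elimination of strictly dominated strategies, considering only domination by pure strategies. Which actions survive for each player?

Survivors P1:{A,D,E} P2:{Q,R,S}

P1 drop B (E beats it: P:5>2 Q:2>1 R:9>2 S:9>4)
P2 drop P (Q beats it: A:6>3 C:7>3 D:5>2 E:8>5)
P1 drop C (D beats it: Q:7>5 R:3>2 S:7>6)
P1→{A,D,E} P2→{Q,R,S}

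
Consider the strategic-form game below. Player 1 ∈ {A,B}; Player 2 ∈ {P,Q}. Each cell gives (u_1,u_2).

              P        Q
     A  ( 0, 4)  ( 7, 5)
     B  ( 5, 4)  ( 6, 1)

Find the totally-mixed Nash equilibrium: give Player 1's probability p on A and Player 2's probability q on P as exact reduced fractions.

P1 mixes 3/4 on A; P2 mixes 1/6 on P

P1 indiff ⇒ q·0+(1-q)·7 = q·5+(1-q)·6 ⇒ q(-5) = (1-q)(-1) ⇒ q = 1/6
P2 indiff ⇒ p·4+(1-p)·4 = p·5+(1-p)·1 ⇒ p(-1) = (1-p)(-3) ⇒ p = 3/4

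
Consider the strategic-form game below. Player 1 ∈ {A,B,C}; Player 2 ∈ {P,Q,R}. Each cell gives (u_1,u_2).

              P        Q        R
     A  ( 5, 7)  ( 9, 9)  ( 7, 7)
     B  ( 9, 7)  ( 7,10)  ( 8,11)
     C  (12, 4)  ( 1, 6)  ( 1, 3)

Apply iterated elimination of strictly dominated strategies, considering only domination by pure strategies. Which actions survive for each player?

P2 drop P (Q beats it: A:9>7 B:10>7 C:6>4)
P1 drop C (A beats it: Q:9>1 R:7>1)
P1→{A,B} P2→{Q,R}

Survivors P1:{A,B} P2:{Q,R}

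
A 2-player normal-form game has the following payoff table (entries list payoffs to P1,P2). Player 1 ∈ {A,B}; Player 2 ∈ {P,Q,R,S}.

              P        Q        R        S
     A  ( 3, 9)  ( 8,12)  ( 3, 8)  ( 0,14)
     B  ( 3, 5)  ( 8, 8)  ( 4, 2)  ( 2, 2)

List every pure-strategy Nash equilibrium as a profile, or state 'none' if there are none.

(A,P): not NE [P2→S gives 14>9]
(A,Q): not NE [P2→S gives 14>12]
(A,R): not NE [P1→B gives 4>3; P2→S gives 14>8]
(A,S): not NE [P1→B gives 2>0]
(B,P): not NE [P2→Q gives 8>5]
(B,Q): NE
(B,R): not NE [P2→Q gives 8>2]
(B,S): not NE [P2→Q gives 8>2]

NE set: (B,Q)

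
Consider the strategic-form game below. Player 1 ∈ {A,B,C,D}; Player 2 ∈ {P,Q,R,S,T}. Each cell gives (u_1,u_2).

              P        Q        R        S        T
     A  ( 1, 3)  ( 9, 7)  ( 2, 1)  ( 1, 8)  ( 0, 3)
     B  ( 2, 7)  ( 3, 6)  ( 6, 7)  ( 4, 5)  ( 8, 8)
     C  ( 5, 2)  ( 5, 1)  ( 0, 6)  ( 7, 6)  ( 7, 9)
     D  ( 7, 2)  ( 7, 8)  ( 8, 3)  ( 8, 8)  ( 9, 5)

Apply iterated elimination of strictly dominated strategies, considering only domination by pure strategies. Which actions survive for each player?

P1 drop B (D beats it: P:7>2 Q:7>3 R:8>6 S:8>4 T:9>8)
P1 drop C (D beats it: P:7>5 Q:7>5 R:8>0 S:8>7 T:9>7)
P2 drop P (Q beats it: A:7>3 D:8>2)
P2 drop R (Q beats it: A:7>1 D:8>3)
P2 drop T (Q beats it: A:7>3 D:8>5)
P1→{A,D} P2→{Q,S}

Survivors P1:{A,D} P2:{Q,S}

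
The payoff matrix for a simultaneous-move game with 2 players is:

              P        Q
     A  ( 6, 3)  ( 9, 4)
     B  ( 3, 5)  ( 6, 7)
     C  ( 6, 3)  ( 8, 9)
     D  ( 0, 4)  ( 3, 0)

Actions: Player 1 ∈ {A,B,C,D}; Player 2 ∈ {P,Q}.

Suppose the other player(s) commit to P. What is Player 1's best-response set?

u_1(A vs P) = 6
u_1(B vs P) = 3
u_1(C vs P) = 6
u_1(D vs P) = 0
max payoff 6 at {A,C}

argmax u_1 = {A,C}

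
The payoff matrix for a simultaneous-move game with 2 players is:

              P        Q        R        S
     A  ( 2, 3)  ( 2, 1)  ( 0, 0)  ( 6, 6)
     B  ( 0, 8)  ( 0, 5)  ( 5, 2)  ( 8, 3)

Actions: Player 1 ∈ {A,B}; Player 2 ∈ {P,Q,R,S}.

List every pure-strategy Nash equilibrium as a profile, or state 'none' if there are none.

(A,P): not NE [P2→S gives 6>3]
(A,Q): not NE [P2→S gives 6>1]
(A,R): not NE [P1→B gives 5>0; P2→S gives 6>0]
(A,S): not NE [P1→B gives 8>6]
(B,P): not NE [P1→A gives 2>0]
(B,Q): not NE [P1→A gives 2>0; P2→P gives 8>5]
(B,R): not NE [P2→P gives 8>2]
(B,S): not NE [P2→P gives 8>3]

Equilibria: none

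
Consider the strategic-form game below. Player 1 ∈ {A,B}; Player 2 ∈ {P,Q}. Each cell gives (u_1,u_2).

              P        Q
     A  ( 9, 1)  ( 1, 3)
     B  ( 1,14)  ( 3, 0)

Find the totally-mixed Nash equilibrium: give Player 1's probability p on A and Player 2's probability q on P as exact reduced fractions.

P1 indiff ⇒ q·9+(1-q)·1 = q·1+(1-q)·3 ⇒ q(8) = (1-q)(2) ⇒ q = 1/5
P2 indiff ⇒ p·1+(1-p)·14 = p·3+(1-p)·0 ⇒ p(-2) = (1-p)(-14) ⇒ p = 7/8

P1 mixes 7/8 on A; P2 mixes 1/5 on P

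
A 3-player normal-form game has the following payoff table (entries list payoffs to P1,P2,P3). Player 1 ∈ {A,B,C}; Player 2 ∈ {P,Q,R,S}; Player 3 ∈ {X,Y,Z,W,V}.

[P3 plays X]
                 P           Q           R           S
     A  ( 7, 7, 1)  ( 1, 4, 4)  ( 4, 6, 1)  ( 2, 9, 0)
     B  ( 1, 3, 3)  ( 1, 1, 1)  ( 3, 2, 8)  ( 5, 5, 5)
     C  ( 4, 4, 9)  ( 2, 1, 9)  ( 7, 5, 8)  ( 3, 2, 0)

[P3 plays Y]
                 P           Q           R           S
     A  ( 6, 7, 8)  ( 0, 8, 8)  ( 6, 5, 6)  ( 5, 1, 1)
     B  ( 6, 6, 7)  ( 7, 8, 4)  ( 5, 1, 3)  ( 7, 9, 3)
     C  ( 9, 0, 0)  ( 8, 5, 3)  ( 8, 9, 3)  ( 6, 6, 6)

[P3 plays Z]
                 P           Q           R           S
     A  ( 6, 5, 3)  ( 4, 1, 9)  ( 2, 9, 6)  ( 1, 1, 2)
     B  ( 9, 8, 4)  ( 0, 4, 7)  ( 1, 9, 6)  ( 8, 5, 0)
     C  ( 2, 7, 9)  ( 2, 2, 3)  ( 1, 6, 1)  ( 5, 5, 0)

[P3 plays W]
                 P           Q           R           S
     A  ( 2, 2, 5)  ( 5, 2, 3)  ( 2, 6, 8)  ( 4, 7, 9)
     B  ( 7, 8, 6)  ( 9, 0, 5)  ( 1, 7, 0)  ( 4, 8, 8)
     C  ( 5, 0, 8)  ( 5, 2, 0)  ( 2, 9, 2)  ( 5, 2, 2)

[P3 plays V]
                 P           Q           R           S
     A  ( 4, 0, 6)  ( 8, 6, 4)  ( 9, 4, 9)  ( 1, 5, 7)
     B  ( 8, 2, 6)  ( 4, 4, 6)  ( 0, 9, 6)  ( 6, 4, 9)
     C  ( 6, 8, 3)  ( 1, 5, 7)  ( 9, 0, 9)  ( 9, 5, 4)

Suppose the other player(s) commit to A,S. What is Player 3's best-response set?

u_3(X vs A,S) = 0
u_3(Y vs A,S) = 1
u_3(Z vs A,S) = 2
u_3(W vs A,S) = 9
u_3(V vs A,S) = 7
max payoff 9 at {W}

argmax u_3 = {W}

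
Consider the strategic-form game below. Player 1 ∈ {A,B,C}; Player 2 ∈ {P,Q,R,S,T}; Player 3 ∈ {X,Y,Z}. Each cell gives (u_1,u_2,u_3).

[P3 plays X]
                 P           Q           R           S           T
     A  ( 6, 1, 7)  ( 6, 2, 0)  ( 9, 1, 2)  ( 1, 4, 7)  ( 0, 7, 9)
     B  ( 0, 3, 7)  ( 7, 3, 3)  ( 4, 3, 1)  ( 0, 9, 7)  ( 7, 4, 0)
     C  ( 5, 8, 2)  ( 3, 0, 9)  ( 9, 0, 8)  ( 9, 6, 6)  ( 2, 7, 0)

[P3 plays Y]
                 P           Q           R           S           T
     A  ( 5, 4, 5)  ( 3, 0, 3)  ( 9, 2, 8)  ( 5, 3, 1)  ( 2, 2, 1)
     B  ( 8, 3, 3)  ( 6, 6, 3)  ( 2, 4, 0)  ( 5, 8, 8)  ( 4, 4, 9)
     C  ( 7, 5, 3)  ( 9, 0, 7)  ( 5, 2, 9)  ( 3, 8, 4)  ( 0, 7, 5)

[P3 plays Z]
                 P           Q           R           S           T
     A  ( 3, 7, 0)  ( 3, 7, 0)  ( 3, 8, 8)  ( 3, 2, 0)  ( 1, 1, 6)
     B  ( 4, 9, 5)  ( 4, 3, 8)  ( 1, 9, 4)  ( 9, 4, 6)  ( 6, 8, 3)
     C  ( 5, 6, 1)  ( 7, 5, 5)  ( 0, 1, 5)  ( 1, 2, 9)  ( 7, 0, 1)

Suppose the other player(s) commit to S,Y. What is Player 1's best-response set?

P1 best: {A,B}

u_1(A vs S,Y) = 5
u_1(B vs S,Y) = 5
u_1(C vs S,Y) = 3
max payoff 5 at {A,B}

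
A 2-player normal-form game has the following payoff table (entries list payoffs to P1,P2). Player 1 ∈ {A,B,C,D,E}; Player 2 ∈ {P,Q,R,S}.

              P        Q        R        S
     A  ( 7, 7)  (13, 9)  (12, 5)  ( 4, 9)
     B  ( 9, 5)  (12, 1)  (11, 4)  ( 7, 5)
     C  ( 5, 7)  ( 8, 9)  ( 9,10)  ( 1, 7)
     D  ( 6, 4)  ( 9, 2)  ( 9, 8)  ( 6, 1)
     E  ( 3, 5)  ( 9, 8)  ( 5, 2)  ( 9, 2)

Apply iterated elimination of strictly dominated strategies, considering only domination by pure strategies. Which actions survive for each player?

P1 drop C (A beats it: P:7>5 Q:13>8 R:12>9 S:4>1)
P1 drop D (B beats it: P:9>6 Q:12>9 R:11>9 S:7>6)
P2 drop R (P beats it: A:7>5 B:5>4 E:5>2)
P1→{A,B,E} P2→{P,Q,S}

Survivors P1:{A,B,E} P2:{P,Q,S}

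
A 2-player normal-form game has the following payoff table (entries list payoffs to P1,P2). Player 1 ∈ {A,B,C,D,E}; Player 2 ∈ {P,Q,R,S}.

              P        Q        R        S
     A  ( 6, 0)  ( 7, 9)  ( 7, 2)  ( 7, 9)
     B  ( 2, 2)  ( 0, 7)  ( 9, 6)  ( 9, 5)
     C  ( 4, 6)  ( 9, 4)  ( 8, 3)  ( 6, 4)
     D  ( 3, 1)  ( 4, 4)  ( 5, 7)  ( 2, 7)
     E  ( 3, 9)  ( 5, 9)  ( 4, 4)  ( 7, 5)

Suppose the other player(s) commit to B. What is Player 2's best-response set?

P2 best: {Q}

u_2(P vs B) = 2
u_2(Q vs B) = 7
u_2(R vs B) = 6
u_2(S vs B) = 5
max payoff 7 at {Q}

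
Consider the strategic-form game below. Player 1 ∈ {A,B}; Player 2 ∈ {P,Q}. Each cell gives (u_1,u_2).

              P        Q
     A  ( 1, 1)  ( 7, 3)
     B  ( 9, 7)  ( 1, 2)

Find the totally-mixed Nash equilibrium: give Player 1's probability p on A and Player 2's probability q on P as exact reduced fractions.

P1 indiff ⇒ q·1+(1-q)·7 = q·9+(1-q)·1 ⇒ q(-8) = (1-q)(-6) ⇒ q = 3/7
P2 indiff ⇒ p·1+(1-p)·7 = p·3+(1-p)·2 ⇒ p(-2) = (1-p)(-5) ⇒ p = 5/7

P1 mixes 5/7 on A; P2 mixes 3/7 on P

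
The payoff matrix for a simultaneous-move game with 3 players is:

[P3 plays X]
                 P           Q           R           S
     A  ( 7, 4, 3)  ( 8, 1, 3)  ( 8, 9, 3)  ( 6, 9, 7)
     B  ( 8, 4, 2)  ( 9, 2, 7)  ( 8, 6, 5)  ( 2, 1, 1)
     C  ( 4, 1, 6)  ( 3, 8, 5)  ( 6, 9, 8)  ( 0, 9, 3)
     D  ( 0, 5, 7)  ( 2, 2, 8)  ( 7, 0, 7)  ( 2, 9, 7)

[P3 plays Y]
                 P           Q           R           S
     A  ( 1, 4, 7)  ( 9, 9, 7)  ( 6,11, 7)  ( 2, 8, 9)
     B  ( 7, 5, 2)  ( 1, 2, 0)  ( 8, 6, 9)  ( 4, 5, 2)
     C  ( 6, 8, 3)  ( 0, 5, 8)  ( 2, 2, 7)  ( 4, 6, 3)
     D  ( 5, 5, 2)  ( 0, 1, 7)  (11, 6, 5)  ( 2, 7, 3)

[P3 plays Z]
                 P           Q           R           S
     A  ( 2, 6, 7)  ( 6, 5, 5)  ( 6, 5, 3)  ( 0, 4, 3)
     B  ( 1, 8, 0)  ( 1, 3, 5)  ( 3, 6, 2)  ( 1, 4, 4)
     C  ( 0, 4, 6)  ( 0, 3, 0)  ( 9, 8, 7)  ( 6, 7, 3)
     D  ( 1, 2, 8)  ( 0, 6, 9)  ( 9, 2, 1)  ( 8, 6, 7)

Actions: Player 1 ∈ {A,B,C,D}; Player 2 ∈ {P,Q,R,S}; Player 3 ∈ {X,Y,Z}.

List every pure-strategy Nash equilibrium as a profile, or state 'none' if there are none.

(A,P,X): not NE [P1→B gives 8>7; P2→S gives 9>4; P3→Z gives 7>3]
(A,P,Y): not NE [P1→B gives 7>1; P2→R gives 11>4]
(A,P,Z): NE
(A,Q,X): not NE [P1→B gives 9>8; P2→S gives 9>1; P3→Y gives 7>3]
(A,Q,Y): not NE [P2→R gives 11>9]
(A,Q,Z): not NE [P2→P gives 6>5; P3→Y gives 7>5]
(A,R,X): not NE [P3→Y gives 7>3]
(A,R,Y): not NE [P1→D gives 11>6]
(A,R,Z): not NE [P1→D gives 9>6; P2→P gives 6>5; P3→Y gives 7>3]
(A,S,X): not NE [P3→Y gives 9>7]
(A,S,Y): not NE [P1→C gives 4>2; P2→R gives 11>8]
(A,S,Z): not NE [P1→D gives 8>0; P2→P gives 6>4; P3→Y gives 9>3]
(B,P,X): not NE [P2→R gives 6>4]
(B,P,Y): not NE [P2→R gives 6>5]
(B,P,Z): not NE [P1→A gives 2>1; P3→Y gives 2>0]
(B,Q,X): not NE [P2→R gives 6>2]
(B,Q,Y): not NE [P1→A gives 9>1; P2→R gives 6>2; P3→X gives 7>0]
(B,Q,Z): not NE [P1→A gives 6>1; P2→P gives 8>3; P3→X gives 7>5]
(B,R,X): not NE [P3→Y gives 9>5]
(B,R,Y): not NE [P1→D gives 11>8]
(B,R,Z): not NE [P1→D gives 9>3; P2→P gives 8>6; P3→Y gives 9>2]
(B,S,X): not NE [P1→A gives 6>2; P2→R gives 6>1; P3→Z gives 4>1]
(B,S,Y): not NE [P2→R gives 6>5; P3→Z gives 4>2]
(B,S,Z): not NE [P1→D gives 8>1; P2→P gives 8>4]
(C,P,X): not NE [P1→B gives 8>4; P2→S gives 9>1]
(C,P,Y): not NE [P1→B gives 7>6; P3→Z gives 6>3]
(C,P,Z): not NE [P1→A gives 2>0; P2→R gives 8>4]
(C,Q,X): not NE [P1→B gives 9>3; P2→S gives 9>8; P3→Y gives 8>5]
(C,Q,Y): not NE [P1→A gives 9>0; P2→P gives 8>5]
(C,Q,Z): not NE [P1→A gives 6>0; P2→R gives 8>3; P3→Y gives 8>0]
(C,R,X): not NE [P1→B gives 8>6]
(C,R,Y): not NE [P1→D gives 11>2; P2→P gives 8>2; P3→X gives 8>7]
(C,R,Z): not NE [P3→X gives 8>7]
(C,S,X): not NE [P1→A gives 6>0]
(C,S,Y): not NE [P2→P gives 8>6]
(C,S,Z): not NE [P1→D gives 8>6; P2→R gives 8>7]
(D,P,X): not NE [P1→B gives 8>0; P2→S gives 9>5; P3→Z gives 8>7]
(D,P,Y): not NE [P1→B gives 7>5; P2→S gives 7>5; P3→Z gives 8>2]
(D,P,Z): not NE [P1→A gives 2>1; P2→S gives 6>2]
(D,Q,X): not NE [P1→B gives 9>2; P2→S gives 9>2; P3→Z gives 9>8]
(D,Q,Y): not NE [P1→A gives 9>0; P2→S gives 7>1; P3→Z gives 9>7]
(D,Q,Z): not NE [P1→A gives 6>0]
(D,R,X): not NE [P1→B gives 8>7; P2→S gives 9>0]
(D,R,Y): not NE [P2→S gives 7>6; P3→X gives 7>5]
(D,R,Z): not NE [P2→S gives 6>2; P3→X gives 7>1]
(D,S,X): not NE [P1→A gives 6>2]
(D,S,Y): not NE [P1→C gives 4>2; P3→Z gives 7>3]
(D,S,Z): NE

PSNE = {(A,P,Z), (D,S,Z)}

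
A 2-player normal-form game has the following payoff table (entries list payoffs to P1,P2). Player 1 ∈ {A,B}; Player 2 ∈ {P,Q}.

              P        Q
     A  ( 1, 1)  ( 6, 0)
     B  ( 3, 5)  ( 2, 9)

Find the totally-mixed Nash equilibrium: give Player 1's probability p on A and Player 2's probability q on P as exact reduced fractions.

P1 mixes 4/5 on A; P2 mixes 2/3 on P

P1 indiff ⇒ q·1+(1-q)·6 = q·3+(1-q)·2 ⇒ q(-2) = (1-q)(-4) ⇒ q = 2/3
P2 indiff ⇒ p·1+(1-p)·5 = p·0+(1-p)·9 ⇒ p(1) = (1-p)(4) ⇒ p = 4/5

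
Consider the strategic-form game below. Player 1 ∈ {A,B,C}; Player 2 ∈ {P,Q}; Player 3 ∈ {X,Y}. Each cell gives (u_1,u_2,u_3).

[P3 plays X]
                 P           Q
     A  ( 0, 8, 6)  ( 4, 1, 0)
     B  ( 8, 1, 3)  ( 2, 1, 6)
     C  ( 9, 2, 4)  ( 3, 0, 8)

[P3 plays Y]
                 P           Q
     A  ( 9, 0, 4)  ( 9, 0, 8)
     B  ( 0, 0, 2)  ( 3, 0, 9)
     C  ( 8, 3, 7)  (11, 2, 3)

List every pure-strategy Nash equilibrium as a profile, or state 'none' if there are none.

(A,P,X): not NE [P1→C gives 9>0]
(A,P,Y): not NE [P3→X gives 6>4]
(A,Q,X): not NE [P2→P gives 8>1; P3→Y gives 8>0]
(A,Q,Y): not NE [P1→C gives 11>9]
(B,P,X): not NE [P1→C gives 9>8]
(B,P,Y): not NE [P1→A gives 9>0; P3→X gives 3>2]
(B,Q,X): not NE [P1→A gives 4>2; P3→Y gives 9>6]
(B,Q,Y): not NE [P1→C gives 11>3]
(C,P,X): not NE [P3→Y gives 7>4]
(C,P,Y): not NE [P1→A gives 9>8]
(C,Q,X): not NE [P1→A gives 4>3; P2→P gives 2>0]
(C,Q,Y): not NE [P2→P gives 3>2; P3→X gives 8>3]

PSNE: ∅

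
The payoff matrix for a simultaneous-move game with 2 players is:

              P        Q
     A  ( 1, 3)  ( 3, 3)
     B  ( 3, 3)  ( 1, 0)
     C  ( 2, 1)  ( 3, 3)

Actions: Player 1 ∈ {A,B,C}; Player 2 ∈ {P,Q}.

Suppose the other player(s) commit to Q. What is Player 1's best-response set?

argmax u_1 = {A,C}

u_1(A vs Q) = 3
u_1(B vs Q) = 1
u_1(C vs Q) = 3
max payoff 3 at {A,C}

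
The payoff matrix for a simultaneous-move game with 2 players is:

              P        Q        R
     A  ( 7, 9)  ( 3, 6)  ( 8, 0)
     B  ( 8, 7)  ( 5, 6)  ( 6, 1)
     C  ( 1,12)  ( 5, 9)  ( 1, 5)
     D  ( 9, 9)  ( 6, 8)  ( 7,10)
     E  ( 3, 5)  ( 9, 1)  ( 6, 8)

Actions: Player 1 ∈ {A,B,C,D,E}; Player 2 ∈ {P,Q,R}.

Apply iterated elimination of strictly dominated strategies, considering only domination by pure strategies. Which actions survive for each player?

P1 drop B (D beats it: P:9>8 Q:6>5 R:7>6)
P1 drop C (D beats it: P:9>1 Q:6>5 R:7>1)
P2 drop Q (P beats it: A:9>6 D:9>8 E:5>1)
P1 drop E (A beats it: P:7>3 R:8>6)
P1→{A,D} P2→{P,R}

Survivors P1:{A,D} P2:{P,R}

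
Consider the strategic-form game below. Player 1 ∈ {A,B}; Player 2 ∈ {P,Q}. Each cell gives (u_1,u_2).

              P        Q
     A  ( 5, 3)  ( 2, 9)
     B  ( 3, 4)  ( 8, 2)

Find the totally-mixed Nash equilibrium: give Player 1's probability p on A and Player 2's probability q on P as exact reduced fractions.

(p,q) = (1/4, 3/4)

P1 indiff ⇒ q·5+(1-q)·2 = q·3+(1-q)·8 ⇒ q(2) = (1-q)(6) ⇒ q = 3/4
P2 indiff ⇒ p·3+(1-p)·4 = p·9+(1-p)·2 ⇒ p(-6) = (1-p)(-2) ⇒ p = 1/4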